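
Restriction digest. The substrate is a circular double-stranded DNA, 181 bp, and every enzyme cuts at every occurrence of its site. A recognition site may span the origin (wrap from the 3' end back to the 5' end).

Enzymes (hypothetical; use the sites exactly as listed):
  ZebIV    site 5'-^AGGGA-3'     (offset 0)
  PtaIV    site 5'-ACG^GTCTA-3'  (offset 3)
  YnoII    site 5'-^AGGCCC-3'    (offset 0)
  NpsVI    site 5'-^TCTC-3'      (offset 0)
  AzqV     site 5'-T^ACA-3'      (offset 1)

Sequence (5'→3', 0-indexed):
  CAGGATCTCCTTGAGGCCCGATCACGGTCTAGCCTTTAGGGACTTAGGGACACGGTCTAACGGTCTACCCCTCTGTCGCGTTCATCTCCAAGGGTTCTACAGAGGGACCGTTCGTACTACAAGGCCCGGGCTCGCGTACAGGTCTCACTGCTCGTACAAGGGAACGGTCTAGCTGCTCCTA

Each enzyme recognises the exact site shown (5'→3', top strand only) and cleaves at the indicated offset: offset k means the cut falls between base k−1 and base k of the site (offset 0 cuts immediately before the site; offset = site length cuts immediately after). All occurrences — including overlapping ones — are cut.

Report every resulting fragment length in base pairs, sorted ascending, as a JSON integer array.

Per-enzyme occurrences:
  ZebIV AGGGA/0: at [37, 45, 102, 158] ⇒ [37, 45, 102, 158]
  PtaIV ACGGTCTA/3: at [23, 51, 59, 163] ⇒ [26, 54, 62, 166]
  YnoII AGGCCC/0: at [13, 121] ⇒ [13, 121]
  NpsVI TCTC/0: at [5, 84, 142] ⇒ [5, 84, 142]
  AzqV TACA/1: at [97, 117, 136, 154, 179] ⇒ [98, 118, 137, 155, 180]

All cut coordinates (distinct, sorted): [5, 13, 26, 37, 45, 54, 62, 84, 98, 102, 118, 121, 137, 142, 155, 158, 166, 180]

Fragments:
  5→13: 8 bp
  13→26: 13 bp
  26→37: 11 bp
  37→45: 8 bp
  45→54: 9 bp
  54→62: 8 bp
  62→84: 22 bp
  84→98: 14 bp
  98→102: 4 bp
  102→118: 16 bp
  118→121: 3 bp
  121→137: 16 bp
  137→142: 5 bp
  142→155: 13 bp
  155→158: 3 bp
  158→166: 8 bp
  166→180: 14 bp
  180→5 (wrap): 181-180+5 = 6 bp

[3,3,4,5,6,8,8,8,8,9,11,13,13,14,14,16,16,22]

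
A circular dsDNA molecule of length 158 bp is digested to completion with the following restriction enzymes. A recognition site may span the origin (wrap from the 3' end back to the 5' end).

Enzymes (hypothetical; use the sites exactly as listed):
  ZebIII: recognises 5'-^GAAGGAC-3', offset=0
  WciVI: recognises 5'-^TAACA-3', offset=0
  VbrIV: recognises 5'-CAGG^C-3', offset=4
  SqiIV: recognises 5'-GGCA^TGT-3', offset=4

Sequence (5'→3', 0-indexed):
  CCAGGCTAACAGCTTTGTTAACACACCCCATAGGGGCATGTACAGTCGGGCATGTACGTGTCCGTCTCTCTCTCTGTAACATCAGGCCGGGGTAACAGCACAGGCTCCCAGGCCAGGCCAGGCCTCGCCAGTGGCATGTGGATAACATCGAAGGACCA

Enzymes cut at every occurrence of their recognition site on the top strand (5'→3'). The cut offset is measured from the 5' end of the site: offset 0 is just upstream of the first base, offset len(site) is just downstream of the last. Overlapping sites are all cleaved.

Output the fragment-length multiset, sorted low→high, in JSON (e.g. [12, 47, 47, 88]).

[1,5,5,6,6,7,8,10,12,12,14,14,14,20,24]

Scan for sites:
  ZebIII (GAAGGAC, off=0): starts [149] → cuts [149]
  WciVI (TAACA, off=0): starts [6, 18, 76, 92, 142] → cuts [6, 18, 76, 92, 142]
  VbrIV (CAGGC, off=4): starts [1, 82, 100, 108, 113, 118] → cuts [5, 86, 104, 112, 117, 122]
  SqiIV (GGCATGT, off=4): starts [34, 48, 132] → cuts [38, 52, 136]

Pooled cuts: [5, 6, 18, 38, 52, 76, 86, 92, 104, 112, 117, 122, 136, 142, 149]

Fragments:
  5→6: 1 bp
  6→18: 12 bp
  18→38: 20 bp
  38→52: 14 bp
  52→76: 24 bp
  76→86: 10 bp
  86→92: 6 bp
  92→104: 12 bp
  104→112: 8 bp
  112→117: 5 bp
  117→122: 5 bp
  122→136: 14 bp
  136→142: 6 bp
  142→149: 7 bp
  149→5 (wrap): 158-149+5 = 14 bp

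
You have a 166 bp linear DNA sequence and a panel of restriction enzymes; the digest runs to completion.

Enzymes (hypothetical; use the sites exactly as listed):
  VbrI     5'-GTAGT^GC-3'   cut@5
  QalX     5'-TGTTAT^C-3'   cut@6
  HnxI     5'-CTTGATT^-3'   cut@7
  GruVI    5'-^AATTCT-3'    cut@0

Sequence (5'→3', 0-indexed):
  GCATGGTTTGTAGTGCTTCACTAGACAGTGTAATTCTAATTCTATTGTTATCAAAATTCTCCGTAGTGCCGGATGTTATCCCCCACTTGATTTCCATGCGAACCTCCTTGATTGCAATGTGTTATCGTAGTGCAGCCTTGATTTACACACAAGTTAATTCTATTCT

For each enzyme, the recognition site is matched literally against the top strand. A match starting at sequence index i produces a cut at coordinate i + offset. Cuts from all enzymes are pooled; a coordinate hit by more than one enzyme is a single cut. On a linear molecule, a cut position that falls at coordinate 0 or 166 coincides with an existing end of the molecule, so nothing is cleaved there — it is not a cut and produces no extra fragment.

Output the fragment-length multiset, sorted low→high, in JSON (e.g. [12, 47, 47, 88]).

[3,6,6,11,12,12,12,12,13,13,14,14,17,21]

Per-enzyme occurrences:
  VbrI (GTAGTGC, off=5): starts [9, 62, 126] → cuts [14, 67, 131]
  QalX (TGTTATC, off=6): starts [45, 73, 119] → cuts [51, 79, 125]
  HnxI (CTTGATT, off=7): starts [85, 106, 136] → cuts [92, 113, 143]
  GruVI (AATTCT, off=0): starts [31, 37, 54, 155] → cuts [31, 37, 54, 155]

Pooled cuts: [14, 31, 37, 51, 54, 67, 79, 92, 113, 125, 131, 143, 155]

Fragments:
  [0,14): 14 bp
  [14,31): 17 bp
  [31,37): 6 bp
  [37,51): 14 bp
  [51,54): 3 bp
  [54,67): 13 bp
  [67,79): 12 bp
  [79,92): 13 bp
  [92,113): 21 bp
  [113,125): 12 bp
  [125,131): 6 bp
  [131,143): 12 bp
  [143,155): 12 bp
  [155,166): 11 bp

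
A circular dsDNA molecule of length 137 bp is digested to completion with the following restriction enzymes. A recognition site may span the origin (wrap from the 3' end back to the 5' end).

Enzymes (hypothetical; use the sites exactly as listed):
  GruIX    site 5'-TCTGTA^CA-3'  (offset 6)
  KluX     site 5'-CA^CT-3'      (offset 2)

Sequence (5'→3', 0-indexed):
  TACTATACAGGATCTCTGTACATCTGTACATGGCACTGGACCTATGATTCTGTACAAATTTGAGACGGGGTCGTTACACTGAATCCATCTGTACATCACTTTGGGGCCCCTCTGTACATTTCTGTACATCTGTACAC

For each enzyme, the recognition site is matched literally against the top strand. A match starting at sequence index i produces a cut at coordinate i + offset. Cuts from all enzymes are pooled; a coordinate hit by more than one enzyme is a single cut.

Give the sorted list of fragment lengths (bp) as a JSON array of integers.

Per-enzyme occurrences:
  GruIX (TCTGTACA, off=6): starts [14, 22, 48, 87, 110, 120, 128] → cuts [20, 28, 54, 93, 116, 126, 134]
  KluX (CACT, off=2): starts [33, 76, 96, 134] → cuts [35, 78, 98, 136]

Pooled cuts: [20, 28, 35, 54, 78, 93, 98, 116, 126, 134, 136]

Fragments:
  20→28: 8 bp
  28→35: 7 bp
  35→54: 19 bp
  54→78: 24 bp
  78→93: 15 bp
  93→98: 5 bp
  98→116: 18 bp
  116→126: 10 bp
  126→134: 8 bp
  134→136: 2 bp
  136→20 (wrap): 137-136+20 = 21 bp

[2,5,7,8,8,10,15,18,19,21,24]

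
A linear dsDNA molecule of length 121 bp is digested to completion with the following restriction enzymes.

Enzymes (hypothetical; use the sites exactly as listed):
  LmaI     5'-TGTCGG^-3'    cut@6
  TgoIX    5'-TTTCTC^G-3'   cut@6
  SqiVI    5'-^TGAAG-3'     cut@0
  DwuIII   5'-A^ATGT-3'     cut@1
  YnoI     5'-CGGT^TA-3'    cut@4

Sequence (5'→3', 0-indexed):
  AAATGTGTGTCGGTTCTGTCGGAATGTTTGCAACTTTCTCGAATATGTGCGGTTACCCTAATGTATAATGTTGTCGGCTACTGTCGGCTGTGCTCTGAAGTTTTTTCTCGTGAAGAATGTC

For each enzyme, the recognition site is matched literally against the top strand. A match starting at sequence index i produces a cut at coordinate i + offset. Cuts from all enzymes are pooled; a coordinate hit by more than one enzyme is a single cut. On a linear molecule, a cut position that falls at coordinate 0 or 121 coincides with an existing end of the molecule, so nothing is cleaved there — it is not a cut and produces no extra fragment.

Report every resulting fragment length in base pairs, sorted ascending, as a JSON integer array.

Scan for sites:
  LmaI (TGTCGG, off=6): starts [7, 16, 71, 81] → cuts [13, 22, 77, 87]
  TgoIX (TTTCTCG, off=6): starts [34, 103] → cuts [40, 109]
  SqiVI (TGAAG, off=0): starts [95, 110] → cuts [95, 110]
  DwuIII (AATGT, off=1): starts [1, 22, 59, 66, 115] → cuts [2, 23, 60, 67, 116]
  YnoI (CGGTTA, off=4): starts [49] → cuts [53]

Pooled cuts: [2, 13, 22, 23, 40, 53, 60, 67, 77, 87, 95, 109, 110, 116]

Fragment lengths:
  [0,2): 2 bp
  [2,13): 11 bp
  [13,22): 9 bp
  [22,23): 1 bp
  [23,40): 17 bp
  [40,53): 13 bp
  [53,60): 7 bp
  [60,67): 7 bp
  [67,77): 10 bp
  [77,87): 10 bp
  [87,95): 8 bp
  [95,109): 14 bp
  [109,110): 1 bp
  [110,116): 6 bp
  [116,121): 5 bp

[1,1,2,5,6,7,7,8,9,10,10,11,13,14,17]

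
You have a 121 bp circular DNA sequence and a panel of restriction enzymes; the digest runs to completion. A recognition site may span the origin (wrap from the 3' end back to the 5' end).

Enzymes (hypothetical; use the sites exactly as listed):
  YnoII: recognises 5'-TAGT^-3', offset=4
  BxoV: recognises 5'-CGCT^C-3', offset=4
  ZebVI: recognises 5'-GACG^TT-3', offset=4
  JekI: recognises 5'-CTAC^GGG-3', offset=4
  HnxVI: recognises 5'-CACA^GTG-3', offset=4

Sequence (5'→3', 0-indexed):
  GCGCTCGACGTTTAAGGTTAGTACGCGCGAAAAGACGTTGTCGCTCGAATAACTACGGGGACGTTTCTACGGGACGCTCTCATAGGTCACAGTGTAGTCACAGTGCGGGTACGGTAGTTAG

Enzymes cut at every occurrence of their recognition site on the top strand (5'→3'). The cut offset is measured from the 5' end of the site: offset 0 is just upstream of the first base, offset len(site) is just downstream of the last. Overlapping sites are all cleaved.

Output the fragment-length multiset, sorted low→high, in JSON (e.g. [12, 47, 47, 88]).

Site scan:
  YnoII (TAGT, off=4): starts [18, 94, 114] → cuts [22, 98, 118]
  BxoV (CGCTC, off=4): starts [1, 41, 74] → cuts [5, 45, 78]
  ZebVI (GACGTT, off=4): starts [6, 33, 59] → cuts [10, 37, 63]
  JekI (CTACGGG, off=4): starts [52, 66] → cuts [56, 70]
  HnxVI (CACAGTG, off=4): starts [87, 98] → cuts [91, 102]

All cut coordinates (distinct, sorted): [5, 10, 22, 37, 45, 56, 63, 70, 78, 91, 98, 102, 118]

Fragment lengths:
  5→10: 5 bp
  10→22: 12 bp
  22→37: 15 bp
  37→45: 8 bp
  45→56: 11 bp
  56→63: 7 bp
  63→70: 7 bp
  70→78: 8 bp
  78→91: 13 bp
  91→98: 7 bp
  98→102: 4 bp
  102→118: 16 bp
  118→5 (wrap): 121-118+5 = 8 bp

[4,5,7,7,7,8,8,8,11,12,13,15,16]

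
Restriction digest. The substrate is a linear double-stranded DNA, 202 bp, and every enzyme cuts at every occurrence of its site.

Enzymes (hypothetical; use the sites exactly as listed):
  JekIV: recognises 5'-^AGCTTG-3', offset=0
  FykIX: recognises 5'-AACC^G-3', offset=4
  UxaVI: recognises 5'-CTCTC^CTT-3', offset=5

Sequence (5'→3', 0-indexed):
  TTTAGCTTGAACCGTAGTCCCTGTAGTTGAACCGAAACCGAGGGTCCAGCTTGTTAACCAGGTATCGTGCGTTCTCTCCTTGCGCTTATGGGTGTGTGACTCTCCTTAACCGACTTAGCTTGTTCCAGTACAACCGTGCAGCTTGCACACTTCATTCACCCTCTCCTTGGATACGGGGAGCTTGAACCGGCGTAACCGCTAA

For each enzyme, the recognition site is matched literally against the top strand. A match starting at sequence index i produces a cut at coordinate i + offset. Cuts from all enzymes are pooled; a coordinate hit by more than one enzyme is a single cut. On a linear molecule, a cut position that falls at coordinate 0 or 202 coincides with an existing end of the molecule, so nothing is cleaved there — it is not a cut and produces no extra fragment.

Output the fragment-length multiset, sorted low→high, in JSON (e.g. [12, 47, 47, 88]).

[3,4,5,5,6,7,8,9,10,10,13,19,20,26,26,31]

Site scan:
  JekIV (AGCTTG, off=0): starts [3, 47, 116, 139, 178] → cuts [3, 47, 116, 139, 178]
  FykIX (AACCG, off=4): starts [9, 29, 35, 107, 131, 184, 193] → cuts [13, 33, 39, 111, 135, 188, 197]
  UxaVI (CTCTCCTT, off=5): starts [73, 99, 160] → cuts [78, 104, 165]

All cut coordinates (distinct, sorted): [3, 13, 33, 39, 47, 78, 104, 111, 116, 135, 139, 165, 178, 188, 197]

Fragment lengths:
  [0,3): 3 bp
  [3,13): 10 bp
  [13,33): 20 bp
  [33,39): 6 bp
  [39,47): 8 bp
  [47,78): 31 bp
  [78,104): 26 bp
  [104,111): 7 bp
  [111,116): 5 bp
  [116,135): 19 bp
  [135,139): 4 bp
  [139,165): 26 bp
  [165,178): 13 bp
  [178,188): 10 bp
  [188,197): 9 bp
  [197,202): 5 bp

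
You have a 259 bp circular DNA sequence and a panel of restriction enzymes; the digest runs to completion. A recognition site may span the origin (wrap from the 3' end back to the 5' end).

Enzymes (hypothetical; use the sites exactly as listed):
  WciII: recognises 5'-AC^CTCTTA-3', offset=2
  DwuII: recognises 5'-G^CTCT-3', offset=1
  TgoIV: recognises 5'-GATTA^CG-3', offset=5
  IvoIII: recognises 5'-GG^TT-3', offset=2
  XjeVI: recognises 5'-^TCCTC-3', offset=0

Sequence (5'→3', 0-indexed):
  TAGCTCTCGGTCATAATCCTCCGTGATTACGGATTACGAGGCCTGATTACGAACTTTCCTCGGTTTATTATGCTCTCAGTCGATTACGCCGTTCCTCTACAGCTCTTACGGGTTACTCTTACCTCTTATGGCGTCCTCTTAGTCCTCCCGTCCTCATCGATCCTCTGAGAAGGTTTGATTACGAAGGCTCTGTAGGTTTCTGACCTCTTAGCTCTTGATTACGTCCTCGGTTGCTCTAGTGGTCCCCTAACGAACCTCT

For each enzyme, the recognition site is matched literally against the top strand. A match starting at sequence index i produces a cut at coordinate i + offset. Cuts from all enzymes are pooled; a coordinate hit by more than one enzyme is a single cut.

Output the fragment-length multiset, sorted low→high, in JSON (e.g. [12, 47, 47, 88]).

Per-enzyme occurrences:
  WciII ACCTCTTA/2: at [120, 202, 253] ⇒ [122, 204, 255]
  DwuII GCTCT/1: at [2, 71, 101, 186, 210, 232] ⇒ [3, 72, 102, 187, 211, 233]
  TgoIV GATTACG/5: at [24, 31, 44, 81, 176, 216] ⇒ [29, 36, 49, 86, 181, 221]
  IvoIII GGTT/2: at [61, 110, 171, 194, 228] ⇒ [63, 112, 173, 196, 230]
  XjeVI TCCTC/0: at [16, 56, 92, 133, 142, 150, 160, 223] ⇒ [16, 56, 92, 133, 142, 150, 160, 223]

All cut coordinates (distinct, sorted): [3, 16, 29, 36, 49, 56, 63, 72, 86, 92, 102, 112, 122, 133, 142, 150, 160, 173, 181, 187, 196, 204, 211, 221, 223, 230, 233, 255]

Fragment lengths:
  3→16: 13 bp
  16→29: 13 bp
  29→36: 7 bp
  36→49: 13 bp
  49→56: 7 bp
  56→63: 7 bp
  63→72: 9 bp
  72→86: 14 bp
  86→92: 6 bp
  92→102: 10 bp
  102→112: 10 bp
  112→122: 10 bp
  122→133: 11 bp
  133→142: 9 bp
  142→150: 8 bp
  150→160: 10 bp
  160→173: 13 bp
  173→181: 8 bp
  181→187: 6 bp
  187→196: 9 bp
  196→204: 8 bp
  204→211: 7 bp
  211→221: 10 bp
  221→223: 2 bp
  223→230: 7 bp
  230→233: 3 bp
  233→255: 22 bp
  255→3 (wrap): 259-255+3 = 7 bp

[2,3,6,6,7,7,7,7,7,7,8,8,8,9,9,9,10,10,10,10,10,11,13,13,13,13,14,22]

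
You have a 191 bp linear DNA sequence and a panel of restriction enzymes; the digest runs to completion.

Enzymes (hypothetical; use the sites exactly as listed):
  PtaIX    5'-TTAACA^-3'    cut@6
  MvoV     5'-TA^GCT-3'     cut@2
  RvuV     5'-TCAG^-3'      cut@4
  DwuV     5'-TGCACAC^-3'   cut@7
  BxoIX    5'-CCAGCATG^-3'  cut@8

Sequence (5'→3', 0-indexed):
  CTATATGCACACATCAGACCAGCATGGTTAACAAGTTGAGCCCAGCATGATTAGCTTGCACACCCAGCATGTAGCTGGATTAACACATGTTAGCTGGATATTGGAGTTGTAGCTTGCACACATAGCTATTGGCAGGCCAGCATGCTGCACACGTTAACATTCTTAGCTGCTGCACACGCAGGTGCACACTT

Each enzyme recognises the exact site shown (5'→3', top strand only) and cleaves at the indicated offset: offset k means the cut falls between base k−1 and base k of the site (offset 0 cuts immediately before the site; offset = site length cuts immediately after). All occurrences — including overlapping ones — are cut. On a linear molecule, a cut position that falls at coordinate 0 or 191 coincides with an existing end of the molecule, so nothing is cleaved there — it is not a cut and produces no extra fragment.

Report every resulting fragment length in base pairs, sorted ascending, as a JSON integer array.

Site scan:
  PtaIX (TTAACA, off=6): starts [27, 79, 153] → cuts [33, 85, 159]
  MvoV (TAGCT, off=2): starts [51, 71, 90, 109, 122, 163] → cuts [53, 73, 92, 111, 124, 165]
  RvuV (TCAG, off=4): starts [13] → cuts [17]
  DwuV (TGCACAC, off=7): starts [5, 56, 114, 145, 170, 182] → cuts [12, 63, 121, 152, 177, 189]
  BxoIX (CCAGCATG, off=8): starts [18, 41, 63, 136] → cuts [26, 49, 71, 144]

All cut coordinates (distinct, sorted): [12, 17, 26, 33, 49, 53, 63, 71, 73, 85, 92, 111, 121, 124, 144, 152, 159, 165, 177, 189]

Fragments:
  [0,12): 12 bp
  [12,17): 5 bp
  [17,26): 9 bp
  [26,33): 7 bp
  [33,49): 16 bp
  [49,53): 4 bp
  [53,63): 10 bp
  [63,71): 8 bp
  [71,73): 2 bp
  [73,85): 12 bp
  [85,92): 7 bp
  [92,111): 19 bp
  [111,121): 10 bp
  [121,124): 3 bp
  [124,144): 20 bp
  [144,152): 8 bp
  [152,159): 7 bp
  [159,165): 6 bp
  [165,177): 12 bp
  [177,189): 12 bp
  [189,191): 2 bp

[2,2,3,4,5,6,7,7,7,8,8,9,10,10,12,12,12,12,16,19,20]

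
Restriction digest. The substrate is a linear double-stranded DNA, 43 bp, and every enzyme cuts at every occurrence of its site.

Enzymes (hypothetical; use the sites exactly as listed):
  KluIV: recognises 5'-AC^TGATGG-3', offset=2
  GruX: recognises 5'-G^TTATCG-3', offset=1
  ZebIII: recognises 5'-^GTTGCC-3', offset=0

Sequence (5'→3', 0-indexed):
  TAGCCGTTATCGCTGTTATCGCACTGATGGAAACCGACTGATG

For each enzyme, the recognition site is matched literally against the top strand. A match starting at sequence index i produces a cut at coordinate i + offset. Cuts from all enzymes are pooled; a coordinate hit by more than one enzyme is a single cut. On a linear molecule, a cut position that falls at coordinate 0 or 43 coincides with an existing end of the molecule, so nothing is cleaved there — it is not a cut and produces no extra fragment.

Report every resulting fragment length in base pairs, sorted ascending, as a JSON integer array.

[6,9,9,19]

Scan for sites:
  KluIV (ACTGATGG, off=2): starts [22] → cuts [24]
  GruX (GTTATCG, off=1): starts [5, 14] → cuts [6, 15]
  ZebIII (GTTGCC, off=0): no sites

Pooled cuts: [6, 15, 24]

Fragments:
  [0,6): 6 bp
  [6,15): 9 bp
  [15,24): 9 bp
  [24,43): 19 bp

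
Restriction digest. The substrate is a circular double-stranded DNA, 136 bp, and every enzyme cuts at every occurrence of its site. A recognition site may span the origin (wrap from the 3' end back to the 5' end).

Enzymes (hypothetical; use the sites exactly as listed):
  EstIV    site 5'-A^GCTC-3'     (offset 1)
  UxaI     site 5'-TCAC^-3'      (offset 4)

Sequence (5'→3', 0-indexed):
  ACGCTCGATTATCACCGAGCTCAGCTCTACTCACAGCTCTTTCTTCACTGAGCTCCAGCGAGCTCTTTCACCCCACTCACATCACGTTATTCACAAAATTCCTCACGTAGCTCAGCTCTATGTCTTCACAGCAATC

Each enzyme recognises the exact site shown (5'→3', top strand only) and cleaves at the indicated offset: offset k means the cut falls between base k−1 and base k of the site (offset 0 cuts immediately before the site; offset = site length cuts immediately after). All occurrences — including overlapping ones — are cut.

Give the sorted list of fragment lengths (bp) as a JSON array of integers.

Per-enzyme occurrences:
  EstIV (AGCTC, off=1): starts [17, 22, 34, 50, 60, 108, 113] → cuts [18, 23, 35, 51, 61, 109, 114]
  UxaI (TCAC, off=4): starts [11, 30, 44, 67, 76, 81, 90, 102, 125, 134] → cuts [2, 15, 34, 48, 71, 80, 85, 94, 106, 129]

Pooled cuts: [2, 15, 18, 23, 34, 35, 48, 51, 61, 71, 80, 85, 94, 106, 109, 114, 129]

Fragment lengths:
  2→15: 13 bp
  15→18: 3 bp
  18→23: 5 bp
  23→34: 11 bp
  34→35: 1 bp
  35→48: 13 bp
  48→51: 3 bp
  51→61: 10 bp
  61→71: 10 bp
  71→80: 9 bp
  80→85: 5 bp
  85→94: 9 bp
  94→106: 12 bp
  106→109: 3 bp
  109→114: 5 bp
  114→129: 15 bp
  129→2 (wrap): 136-129+2 = 9 bp

[1,3,3,3,5,5,5,9,9,9,10,10,11,12,13,13,15]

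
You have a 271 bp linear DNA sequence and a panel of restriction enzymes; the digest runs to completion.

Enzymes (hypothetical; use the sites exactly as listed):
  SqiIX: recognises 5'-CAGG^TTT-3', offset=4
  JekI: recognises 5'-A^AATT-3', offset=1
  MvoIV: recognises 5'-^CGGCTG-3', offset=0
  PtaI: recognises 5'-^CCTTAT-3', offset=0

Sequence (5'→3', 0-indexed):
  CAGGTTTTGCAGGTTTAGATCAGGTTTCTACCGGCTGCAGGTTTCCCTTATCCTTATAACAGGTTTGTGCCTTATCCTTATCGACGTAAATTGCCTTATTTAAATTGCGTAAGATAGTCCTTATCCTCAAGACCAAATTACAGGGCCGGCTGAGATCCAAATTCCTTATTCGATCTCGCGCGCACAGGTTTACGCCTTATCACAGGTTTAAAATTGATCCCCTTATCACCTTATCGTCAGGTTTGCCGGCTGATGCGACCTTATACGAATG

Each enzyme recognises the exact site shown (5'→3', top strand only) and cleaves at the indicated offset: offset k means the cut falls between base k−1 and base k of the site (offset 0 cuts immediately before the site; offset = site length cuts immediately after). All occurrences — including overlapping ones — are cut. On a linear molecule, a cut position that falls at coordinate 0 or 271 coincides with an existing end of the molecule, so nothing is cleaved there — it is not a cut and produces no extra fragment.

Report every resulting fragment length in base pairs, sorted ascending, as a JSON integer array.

Per-enzyme occurrences:
  SqiIX CAGGTTT/4: at [0, 9, 20, 37, 59, 184, 202, 237] ⇒ [4, 13, 24, 41, 63, 188, 206, 241]
  JekI AAATT/1: at [87, 101, 134, 158, 210] ⇒ [88, 102, 135, 159, 211]
  MvoIV CGGCTG/0: at [31, 146, 246] ⇒ [31, 146, 246]
  PtaI CCTTAT/0: at [45, 51, 69, 75, 93, 118, 163, 194, 220, 228, 258] ⇒ [45, 51, 69, 75, 93, 118, 163, 194, 220, 228, 258]

All cut coordinates (distinct, sorted): [4, 13, 24, 31, 41, 45, 51, 63, 69, 75, 88, 93, 102, 118, 135, 146, 159, 163, 188, 194, 206, 211, 220, 228, 241, 246, 258]

Fragment lengths:
  [0,4): 4 bp
  [4,13): 9 bp
  [13,24): 11 bp
  [24,31): 7 bp
  [31,41): 10 bp
  [41,45): 4 bp
  [45,51): 6 bp
  [51,63): 12 bp
  [63,69): 6 bp
  [69,75): 6 bp
  [75,88): 13 bp
  [88,93): 5 bp
  [93,102): 9 bp
  [102,118): 16 bp
  [118,135): 17 bp
  [135,146): 11 bp
  [146,159): 13 bp
  [159,163): 4 bp
  [163,188): 25 bp
  [188,194): 6 bp
  [194,206): 12 bp
  [206,211): 5 bp
  [211,220): 9 bp
  [220,228): 8 bp
  [228,241): 13 bp
  [241,246): 5 bp
  [246,258): 12 bp
  [258,271): 13 bp

[4,4,4,5,5,5,6,6,6,6,7,8,9,9,9,10,11,11,12,12,12,13,13,13,13,16,17,25]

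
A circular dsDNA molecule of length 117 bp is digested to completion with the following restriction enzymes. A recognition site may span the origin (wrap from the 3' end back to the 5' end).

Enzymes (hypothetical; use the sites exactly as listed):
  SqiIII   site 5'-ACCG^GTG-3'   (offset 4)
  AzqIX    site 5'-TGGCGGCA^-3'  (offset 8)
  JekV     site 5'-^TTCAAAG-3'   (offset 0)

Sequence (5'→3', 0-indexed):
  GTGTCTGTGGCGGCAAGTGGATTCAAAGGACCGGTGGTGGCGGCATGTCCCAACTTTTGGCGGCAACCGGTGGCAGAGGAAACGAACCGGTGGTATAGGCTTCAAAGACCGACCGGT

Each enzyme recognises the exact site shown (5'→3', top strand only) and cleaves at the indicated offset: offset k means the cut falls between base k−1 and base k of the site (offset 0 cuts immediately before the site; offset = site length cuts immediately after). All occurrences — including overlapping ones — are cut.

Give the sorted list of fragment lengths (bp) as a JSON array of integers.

Per-enzyme occurrences:
  SqiIII (ACCGGTG, off=4): starts [29, 65, 85, 111] → cuts [33, 69, 89, 115]
  AzqIX (TGGCGGCA, off=8): starts [7, 37, 57] → cuts [15, 45, 65]
  JekV (TTCAAAG, off=0): starts [21, 100] → cuts [21, 100]

All cut coordinates (distinct, sorted): [15, 21, 33, 45, 65, 69, 89, 100, 115]

Fragments:
  15→21: 6 bp
  21→33: 12 bp
  33→45: 12 bp
  45→65: 20 bp
  65→69: 4 bp
  69→89: 20 bp
  89→100: 11 bp
  100→115: 15 bp
  115→15 (wrap): 117-115+15 = 17 bp

[4,6,11,12,12,15,17,20,20]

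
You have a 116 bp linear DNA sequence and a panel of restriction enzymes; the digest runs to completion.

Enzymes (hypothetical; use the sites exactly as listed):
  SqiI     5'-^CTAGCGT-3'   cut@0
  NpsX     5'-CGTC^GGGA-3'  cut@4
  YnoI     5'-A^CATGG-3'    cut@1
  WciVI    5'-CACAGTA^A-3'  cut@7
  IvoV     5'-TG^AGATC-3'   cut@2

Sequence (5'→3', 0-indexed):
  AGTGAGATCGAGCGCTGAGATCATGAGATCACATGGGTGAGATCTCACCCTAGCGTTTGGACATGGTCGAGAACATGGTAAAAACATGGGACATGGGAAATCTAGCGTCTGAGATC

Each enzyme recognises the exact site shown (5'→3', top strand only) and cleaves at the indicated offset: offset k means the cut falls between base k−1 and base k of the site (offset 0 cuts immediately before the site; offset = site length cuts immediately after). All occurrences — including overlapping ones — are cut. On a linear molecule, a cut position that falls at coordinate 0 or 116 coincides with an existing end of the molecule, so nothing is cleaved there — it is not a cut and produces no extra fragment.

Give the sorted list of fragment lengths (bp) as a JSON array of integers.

[4,5,6,7,8,8,10,10,10,11,12,12,13]

Per-enzyme occurrences:
  SqiI (CTAGCGT, off=0): starts [49, 101] → cuts [49, 101]
  NpsX (CGTCGGGA, off=4): no sites
  YnoI (ACATGG, off=1): starts [30, 60, 72, 83, 90] → cuts [31, 61, 73, 84, 91]
  WciVI (CACAGTAA, off=7): no sites
  IvoV (TGAGATC, off=2): starts [2, 15, 23, 37, 109] → cuts [4, 17, 25, 39, 111]

All cut coordinates (distinct, sorted): [4, 17, 25, 31, 39, 49, 61, 73, 84, 91, 101, 111]

Fragments:
  [0,4): 4 bp
  [4,17): 13 bp
  [17,25): 8 bp
  [25,31): 6 bp
  [31,39): 8 bp
  [39,49): 10 bp
  [49,61): 12 bp
  [61,73): 12 bp
  [73,84): 11 bp
  [84,91): 7 bp
  [91,101): 10 bp
  [101,111): 10 bp
  [111,116): 5 bp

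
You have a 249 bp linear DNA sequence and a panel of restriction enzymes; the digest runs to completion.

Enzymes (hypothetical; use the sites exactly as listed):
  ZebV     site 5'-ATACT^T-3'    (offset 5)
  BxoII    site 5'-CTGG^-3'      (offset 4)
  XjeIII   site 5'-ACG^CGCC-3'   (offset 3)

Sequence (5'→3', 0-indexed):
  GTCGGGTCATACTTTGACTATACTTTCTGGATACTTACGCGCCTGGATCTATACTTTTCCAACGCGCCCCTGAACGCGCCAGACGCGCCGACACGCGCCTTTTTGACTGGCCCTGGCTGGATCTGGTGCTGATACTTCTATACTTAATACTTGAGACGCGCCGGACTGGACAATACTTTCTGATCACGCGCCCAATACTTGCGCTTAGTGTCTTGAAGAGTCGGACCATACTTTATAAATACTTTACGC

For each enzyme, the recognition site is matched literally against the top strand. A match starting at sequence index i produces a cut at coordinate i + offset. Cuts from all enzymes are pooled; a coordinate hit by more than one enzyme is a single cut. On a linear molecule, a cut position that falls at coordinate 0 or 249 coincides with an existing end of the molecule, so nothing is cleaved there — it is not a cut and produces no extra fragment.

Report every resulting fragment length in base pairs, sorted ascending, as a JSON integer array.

Per-enzyme occurrences:
  ZebV ATACTT/5: at [8, 19, 30, 50, 131, 139, 146, 172, 194, 227, 238] ⇒ [13, 24, 35, 55, 136, 144, 151, 177, 199, 232, 243]
  BxoII CTGG/4: at [26, 42, 106, 112, 116, 122, 165] ⇒ [30, 46, 110, 116, 120, 126, 169]
  XjeIII ACGCGCC/3: at [36, 61, 73, 82, 92, 155, 185] ⇒ [39, 64, 76, 85, 95, 158, 188]

Pooled cuts: [13, 24, 30, 35, 39, 46, 55, 64, 76, 85, 95, 110, 116, 120, 126, 136, 144, 151, 158, 169, 177, 188, 199, 232, 243]

Fragment lengths:
  [0,13): 13 bp
  [13,24): 11 bp
  [24,30): 6 bp
  [30,35): 5 bp
  [35,39): 4 bp
  [39,46): 7 bp
  [46,55): 9 bp
  [55,64): 9 bp
  [64,76): 12 bp
  [76,85): 9 bp
  [85,95): 10 bp
  [95,110): 15 bp
  [110,116): 6 bp
  [116,120): 4 bp
  [120,126): 6 bp
  [126,136): 10 bp
  [136,144): 8 bp
  [144,151): 7 bp
  [151,158): 7 bp
  [158,169): 11 bp
  [169,177): 8 bp
  [177,188): 11 bp
  [188,199): 11 bp
  [199,232): 33 bp
  [232,243): 11 bp
  [243,249): 6 bp

[4,4,5,6,6,6,6,7,7,7,8,8,9,9,9,10,10,11,11,11,11,11,12,13,15,33]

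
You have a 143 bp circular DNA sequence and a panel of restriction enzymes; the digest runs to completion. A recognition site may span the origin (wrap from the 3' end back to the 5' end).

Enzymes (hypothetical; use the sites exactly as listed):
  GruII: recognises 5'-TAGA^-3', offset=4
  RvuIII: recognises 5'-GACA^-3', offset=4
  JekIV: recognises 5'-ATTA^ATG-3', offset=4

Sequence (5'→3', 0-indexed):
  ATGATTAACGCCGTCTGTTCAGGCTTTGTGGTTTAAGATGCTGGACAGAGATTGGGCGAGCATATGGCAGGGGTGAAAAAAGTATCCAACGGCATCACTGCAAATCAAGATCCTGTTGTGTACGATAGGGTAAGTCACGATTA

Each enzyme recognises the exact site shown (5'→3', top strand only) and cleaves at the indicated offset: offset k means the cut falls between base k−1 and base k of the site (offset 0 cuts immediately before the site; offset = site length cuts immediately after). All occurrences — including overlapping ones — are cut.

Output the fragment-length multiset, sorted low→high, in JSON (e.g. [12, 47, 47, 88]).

[47,96]

Site scan:
  GruII (TAGA, off=4): no sites
  RvuIII GACA/4: at [43] ⇒ [47]
  JekIV ATTAATG/4: at [139] ⇒ [0]

All cut coordinates (distinct, sorted): [0, 47]

Fragment lengths:
  0→47: 47 bp
  47→0 (wrap): 143-47+0 = 96 bp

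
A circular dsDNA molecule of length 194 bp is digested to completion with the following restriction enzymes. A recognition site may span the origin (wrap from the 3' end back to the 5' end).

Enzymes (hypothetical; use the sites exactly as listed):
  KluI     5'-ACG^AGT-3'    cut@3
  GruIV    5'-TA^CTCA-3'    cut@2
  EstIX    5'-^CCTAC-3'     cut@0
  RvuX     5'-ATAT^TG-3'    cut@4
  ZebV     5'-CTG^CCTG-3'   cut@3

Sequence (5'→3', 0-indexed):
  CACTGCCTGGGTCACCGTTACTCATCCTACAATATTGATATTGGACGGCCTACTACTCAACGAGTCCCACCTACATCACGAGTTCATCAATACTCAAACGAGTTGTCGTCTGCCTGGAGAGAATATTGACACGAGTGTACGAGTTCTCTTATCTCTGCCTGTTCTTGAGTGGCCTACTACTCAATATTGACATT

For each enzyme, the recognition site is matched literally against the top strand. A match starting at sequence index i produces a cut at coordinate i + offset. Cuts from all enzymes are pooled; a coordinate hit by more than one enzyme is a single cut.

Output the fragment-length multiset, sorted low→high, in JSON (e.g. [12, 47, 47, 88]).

[5,6,7,7,7,7,7,7,8,8,8,10,11,12,12,12,14,15,15,16]

Per-enzyme occurrences:
  KluI (ACGAGT, off=3): starts [59, 77, 97, 130, 138] → cuts [62, 80, 100, 133, 141]
  GruIV (TACTCA, off=2): starts [18, 53, 90, 177] → cuts [20, 55, 92, 179]
  EstIX (CCTAC, off=0): starts [25, 48, 69, 172] → cuts [25, 48, 69, 172]
  RvuX (ATATTG, off=4): starts [31, 37, 122, 183] → cuts [35, 41, 126, 187]
  ZebV (CTGCCTG, off=3): starts [2, 109, 154] → cuts [5, 112, 157]

Pooled cuts: [5, 20, 25, 35, 41, 48, 55, 62, 69, 80, 92, 100, 112, 126, 133, 141, 157, 172, 179, 187]

Fragments:
  5→20: 15 bp
  20→25: 5 bp
  25→35: 10 bp
  35→41: 6 bp
  41→48: 7 bp
  48→55: 7 bp
  55→62: 7 bp
  62→69: 7 bp
  69→80: 11 bp
  80→92: 12 bp
  92→100: 8 bp
  100→112: 12 bp
  112→126: 14 bp
  126→133: 7 bp
  133→141: 8 bp
  141→157: 16 bp
  157→172: 15 bp
  172→179: 7 bp
  179→187: 8 bp
  187→5 (wrap): 194-187+5 = 12 bp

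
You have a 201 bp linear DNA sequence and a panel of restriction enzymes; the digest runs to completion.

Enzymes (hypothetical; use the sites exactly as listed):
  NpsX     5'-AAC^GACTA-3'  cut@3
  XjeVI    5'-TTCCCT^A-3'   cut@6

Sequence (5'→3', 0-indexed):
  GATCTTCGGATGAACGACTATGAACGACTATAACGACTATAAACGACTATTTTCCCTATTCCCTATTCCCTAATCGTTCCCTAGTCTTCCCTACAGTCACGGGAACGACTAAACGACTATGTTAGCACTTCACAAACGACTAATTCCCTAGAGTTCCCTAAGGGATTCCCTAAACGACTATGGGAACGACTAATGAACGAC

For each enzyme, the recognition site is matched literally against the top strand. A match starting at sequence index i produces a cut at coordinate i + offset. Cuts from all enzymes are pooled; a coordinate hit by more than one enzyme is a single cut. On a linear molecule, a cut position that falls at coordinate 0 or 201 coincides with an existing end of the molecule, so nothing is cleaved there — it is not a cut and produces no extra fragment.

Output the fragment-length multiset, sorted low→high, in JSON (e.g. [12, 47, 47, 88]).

Site scan:
  NpsX AACGACTA/3: at [12, 22, 31, 41, 103, 111, 134, 172, 184] ⇒ [15, 25, 34, 44, 106, 114, 137, 175, 187]
  XjeVI TTCCCTA/6: at [51, 58, 65, 76, 86, 143, 153, 165] ⇒ [57, 64, 71, 82, 92, 149, 159, 171]

Pooled cuts: [15, 25, 34, 44, 57, 64, 71, 82, 92, 106, 114, 137, 149, 159, 171, 175, 187]

Fragments:
  [0,15): 15 bp
  [15,25): 10 bp
  [25,34): 9 bp
  [34,44): 10 bp
  [44,57): 13 bp
  [57,64): 7 bp
  [64,71): 7 bp
  [71,82): 11 bp
  [82,92): 10 bp
  [92,106): 14 bp
  [106,114): 8 bp
  [114,137): 23 bp
  [137,149): 12 bp
  [149,159): 10 bp
  [159,171): 12 bp
  [171,175): 4 bp
  [175,187): 12 bp
  [187,201): 14 bp

[4,7,7,8,9,10,10,10,10,11,12,12,12,13,14,14,15,23]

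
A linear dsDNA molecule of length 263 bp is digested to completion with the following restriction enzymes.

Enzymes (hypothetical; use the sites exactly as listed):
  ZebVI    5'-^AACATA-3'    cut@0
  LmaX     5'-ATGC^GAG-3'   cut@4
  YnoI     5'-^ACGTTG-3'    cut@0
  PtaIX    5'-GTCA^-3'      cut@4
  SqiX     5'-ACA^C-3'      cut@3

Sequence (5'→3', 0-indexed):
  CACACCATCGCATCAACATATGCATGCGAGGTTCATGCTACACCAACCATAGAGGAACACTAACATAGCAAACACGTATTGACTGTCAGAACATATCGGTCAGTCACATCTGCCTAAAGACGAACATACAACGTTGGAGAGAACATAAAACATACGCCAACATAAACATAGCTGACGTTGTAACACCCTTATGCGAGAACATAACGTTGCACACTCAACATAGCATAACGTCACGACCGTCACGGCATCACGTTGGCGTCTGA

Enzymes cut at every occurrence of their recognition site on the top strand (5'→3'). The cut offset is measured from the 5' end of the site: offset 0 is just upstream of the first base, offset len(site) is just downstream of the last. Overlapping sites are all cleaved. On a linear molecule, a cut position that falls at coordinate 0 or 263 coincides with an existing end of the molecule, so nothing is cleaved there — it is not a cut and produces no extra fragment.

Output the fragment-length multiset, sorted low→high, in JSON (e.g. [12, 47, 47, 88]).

[1,2,3,3,4,4,6,6,7,7,8,9,9,10,10,10,10,11,11,13,13,13,14,14,15,16,17,17]

Site scan:
  ZebVI (AACATA, off=0): starts [14, 61, 89, 122, 141, 148, 158, 164, 197, 216] → cuts [14, 61, 89, 122, 141, 148, 158, 164, 197, 216]
  LmaX (ATGCGAG, off=4): starts [23, 190] → cuts [27, 194]
  YnoI (ACGTTG, off=0): starts [130, 174, 203, 249] → cuts [130, 174, 203, 249]
  PtaIX (GTCA, off=4): starts [84, 98, 102, 229, 238] → cuts [88, 102, 106, 233, 242]
  SqiX (ACAC, off=3): starts [1, 39, 56, 71, 182, 210] → cuts [4, 42, 59, 74, 185, 213]

All cut coordinates (distinct, sorted): [4, 14, 27, 42, 59, 61, 74, 88, 89, 102, 106, 122, 130, 141, 148, 158, 164, 174, 185, 194, 197, 203, 213, 216, 233, 242, 249]

Fragments:
  [0,4): 4 bp
  [4,14): 10 bp
  [14,27): 13 bp
  [27,42): 15 bp
  [42,59): 17 bp
  [59,61): 2 bp
  [61,74): 13 bp
  [74,88): 14 bp
  [88,89): 1 bp
  [89,102): 13 bp
  [102,106): 4 bp
  [106,122): 16 bp
  [122,130): 8 bp
  [130,141): 11 bp
  [141,148): 7 bp
  [148,158): 10 bp
  [158,164): 6 bp
  [164,174): 10 bp
  [174,185): 11 bp
  [185,194): 9 bp
  [194,197): 3 bp
  [197,203): 6 bp
  [203,213): 10 bp
  [213,216): 3 bp
  [216,233): 17 bp
  [233,242): 9 bp
  [242,249): 7 bp
  [249,263): 14 bp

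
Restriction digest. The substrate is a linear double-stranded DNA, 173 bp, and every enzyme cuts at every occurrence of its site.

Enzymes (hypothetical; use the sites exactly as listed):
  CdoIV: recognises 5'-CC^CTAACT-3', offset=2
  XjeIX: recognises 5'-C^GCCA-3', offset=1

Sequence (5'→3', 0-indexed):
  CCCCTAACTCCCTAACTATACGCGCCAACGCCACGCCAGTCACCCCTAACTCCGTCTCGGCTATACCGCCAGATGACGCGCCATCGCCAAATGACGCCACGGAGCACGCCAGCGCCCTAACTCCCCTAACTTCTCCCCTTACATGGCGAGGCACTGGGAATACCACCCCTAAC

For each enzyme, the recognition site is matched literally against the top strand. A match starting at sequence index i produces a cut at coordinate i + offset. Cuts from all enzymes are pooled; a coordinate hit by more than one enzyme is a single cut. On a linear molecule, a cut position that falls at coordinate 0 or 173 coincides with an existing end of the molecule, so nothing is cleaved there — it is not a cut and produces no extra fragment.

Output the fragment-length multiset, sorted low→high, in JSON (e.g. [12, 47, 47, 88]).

[3,5,6,6,8,9,9,10,11,12,12,12,22,48]

Scan for sites:
  CdoIV (CCCTAACT, off=2): starts [1, 9, 43, 114, 123] → cuts [3, 11, 45, 116, 125]
  XjeIX (CGCCA, off=1): starts [22, 28, 33, 66, 78, 84, 94, 106] → cuts [23, 29, 34, 67, 79, 85, 95, 107]

Pooled cuts: [3, 11, 23, 29, 34, 45, 67, 79, 85, 95, 107, 116, 125]

Fragment lengths:
  [0,3): 3 bp
  [3,11): 8 bp
  [11,23): 12 bp
  [23,29): 6 bp
  [29,34): 5 bp
  [34,45): 11 bp
  [45,67): 22 bp
  [67,79): 12 bp
  [79,85): 6 bp
  [85,95): 10 bp
  [95,107): 12 bp
  [107,116): 9 bp
  [116,125): 9 bp
  [125,173): 48 bp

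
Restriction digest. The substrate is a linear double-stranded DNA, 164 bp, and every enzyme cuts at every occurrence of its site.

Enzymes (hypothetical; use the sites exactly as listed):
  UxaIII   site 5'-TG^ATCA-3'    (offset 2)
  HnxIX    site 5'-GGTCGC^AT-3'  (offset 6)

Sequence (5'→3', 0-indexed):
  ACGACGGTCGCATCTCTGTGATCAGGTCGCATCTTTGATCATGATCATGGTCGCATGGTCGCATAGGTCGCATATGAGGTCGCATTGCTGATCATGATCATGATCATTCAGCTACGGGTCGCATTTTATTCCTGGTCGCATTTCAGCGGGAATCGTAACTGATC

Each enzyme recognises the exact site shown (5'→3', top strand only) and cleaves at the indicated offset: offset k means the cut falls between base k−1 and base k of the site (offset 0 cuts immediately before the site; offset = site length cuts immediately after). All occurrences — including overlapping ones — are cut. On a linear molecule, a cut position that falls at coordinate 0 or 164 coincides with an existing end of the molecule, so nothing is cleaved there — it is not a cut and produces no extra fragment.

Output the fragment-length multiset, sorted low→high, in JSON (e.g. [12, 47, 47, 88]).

[6,6,6,7,7,8,9,9,10,11,11,12,17,20,25]

Site scan:
  UxaIII (TGATCA, off=2): starts [18, 35, 41, 88, 94, 100] → cuts [20, 37, 43, 90, 96, 102]
  HnxIX (GGTCGCAT, off=6): starts [5, 24, 48, 56, 65, 77, 116, 133] → cuts [11, 30, 54, 62, 71, 83, 122, 139]

All cut coordinates (distinct, sorted): [11, 20, 30, 37, 43, 54, 62, 71, 83, 90, 96, 102, 122, 139]

Fragments:
  [0,11): 11 bp
  [11,20): 9 bp
  [20,30): 10 bp
  [30,37): 7 bp
  [37,43): 6 bp
  [43,54): 11 bp
  [54,62): 8 bp
  [62,71): 9 bp
  [71,83): 12 bp
  [83,90): 7 bp
  [90,96): 6 bp
  [96,102): 6 bp
  [102,122): 20 bp
  [122,139): 17 bp
  [139,164): 25 bp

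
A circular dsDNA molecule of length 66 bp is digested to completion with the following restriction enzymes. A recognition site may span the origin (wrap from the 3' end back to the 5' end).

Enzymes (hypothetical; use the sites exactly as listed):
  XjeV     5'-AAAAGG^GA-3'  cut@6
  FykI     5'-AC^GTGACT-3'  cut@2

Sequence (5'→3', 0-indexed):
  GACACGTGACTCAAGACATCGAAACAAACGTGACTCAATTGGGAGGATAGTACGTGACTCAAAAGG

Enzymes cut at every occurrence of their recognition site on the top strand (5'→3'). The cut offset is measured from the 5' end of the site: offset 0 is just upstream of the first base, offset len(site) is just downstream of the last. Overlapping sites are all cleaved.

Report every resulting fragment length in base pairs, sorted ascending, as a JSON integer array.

[5,13,24,24]

Per-enzyme occurrences:
  XjeV AAAAGGGA/6: at [60] ⇒ [0]
  FykI ACGTGACT/2: at [3, 27, 51] ⇒ [5, 29, 53]

All cut coordinates (distinct, sorted): [0, 5, 29, 53]

Fragment lengths:
  0→5: 5 bp
  5→29: 24 bp
  29→53: 24 bp
  53→0 (wrap): 66-53+0 = 13 bp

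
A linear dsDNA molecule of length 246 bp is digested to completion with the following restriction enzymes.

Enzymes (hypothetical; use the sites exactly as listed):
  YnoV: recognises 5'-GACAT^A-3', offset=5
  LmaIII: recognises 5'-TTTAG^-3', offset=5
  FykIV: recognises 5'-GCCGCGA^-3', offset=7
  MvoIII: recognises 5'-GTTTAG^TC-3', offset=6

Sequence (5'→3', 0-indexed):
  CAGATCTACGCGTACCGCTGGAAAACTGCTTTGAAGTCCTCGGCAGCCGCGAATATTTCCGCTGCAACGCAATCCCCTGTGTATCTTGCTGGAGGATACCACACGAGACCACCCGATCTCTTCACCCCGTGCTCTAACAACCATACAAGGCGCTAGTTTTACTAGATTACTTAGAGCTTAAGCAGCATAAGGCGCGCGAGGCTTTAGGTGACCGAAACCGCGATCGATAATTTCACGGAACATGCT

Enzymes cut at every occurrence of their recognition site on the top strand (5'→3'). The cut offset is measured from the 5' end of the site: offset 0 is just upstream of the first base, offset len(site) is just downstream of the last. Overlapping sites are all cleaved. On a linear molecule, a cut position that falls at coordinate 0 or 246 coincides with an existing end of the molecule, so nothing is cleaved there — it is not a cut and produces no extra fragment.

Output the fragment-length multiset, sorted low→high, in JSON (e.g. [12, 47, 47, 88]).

[39,52,155]

Site scan:
  YnoV (GACATA, off=5): no sites
  LmaIII (TTTAG, off=5): starts [202] → cuts [207]
  FykIV (GCCGCGA, off=7): starts [45] → cuts [52]
  MvoIII (GTTTAGTC, off=6): no sites

Pooled cuts: [52, 207]

Fragment lengths:
  [0,52): 52 bp
  [52,207): 155 bp
  [207,246): 39 bp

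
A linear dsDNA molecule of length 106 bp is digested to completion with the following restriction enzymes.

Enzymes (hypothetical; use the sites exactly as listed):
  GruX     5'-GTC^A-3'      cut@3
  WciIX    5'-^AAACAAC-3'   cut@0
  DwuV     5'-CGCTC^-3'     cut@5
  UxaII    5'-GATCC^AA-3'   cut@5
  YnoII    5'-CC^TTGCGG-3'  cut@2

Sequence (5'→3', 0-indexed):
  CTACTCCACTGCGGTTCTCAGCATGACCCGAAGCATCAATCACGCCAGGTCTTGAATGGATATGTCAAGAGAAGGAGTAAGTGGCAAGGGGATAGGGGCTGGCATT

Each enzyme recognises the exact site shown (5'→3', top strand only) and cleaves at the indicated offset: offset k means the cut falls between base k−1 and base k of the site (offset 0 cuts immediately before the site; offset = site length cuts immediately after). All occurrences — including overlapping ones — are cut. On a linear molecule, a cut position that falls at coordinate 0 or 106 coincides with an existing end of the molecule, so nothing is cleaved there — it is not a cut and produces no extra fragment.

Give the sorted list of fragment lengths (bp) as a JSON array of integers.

[40,66]

Site scan:
  GruX GTCA/3: at [63] ⇒ [66]
  WciIX (AAACAAC, off=0): no sites
  DwuV (CGCTC, off=5): no sites
  UxaII (GATCCAA, off=5): no sites
  YnoII (CCTTGCGG, off=2): no sites

All cut coordinates (distinct, sorted): [66]

Fragments:
  [0,66): 66 bp
  [66,106): 40 bp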